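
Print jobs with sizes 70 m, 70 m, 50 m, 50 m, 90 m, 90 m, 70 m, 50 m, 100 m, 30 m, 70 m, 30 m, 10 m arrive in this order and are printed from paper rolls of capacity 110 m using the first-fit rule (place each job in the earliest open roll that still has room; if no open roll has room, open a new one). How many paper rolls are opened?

  70 → roll 1 (new)  [load 70/110]
  70 → roll 2 (new)  [load 70/110]
  50 → roll 3 (new)  [load 50/110]
  50 → roll 3  [load 100/110]
  90 → roll 4 (new)  [load 90/110]
  90 → roll 5 (new)  [load 90/110]
  70 → roll 6 (new)  [load 70/110]
  50 → roll 7 (new)  [load 50/110]
  100 → roll 8 (new)  [load 100/110]
  30 → roll 1  [load 100/110]
  70 → roll 9 (new)  [load 70/110]
  30 → roll 2  [load 100/110]
  10 → roll 1  [load 110/110]
9 paper rolls opened.

9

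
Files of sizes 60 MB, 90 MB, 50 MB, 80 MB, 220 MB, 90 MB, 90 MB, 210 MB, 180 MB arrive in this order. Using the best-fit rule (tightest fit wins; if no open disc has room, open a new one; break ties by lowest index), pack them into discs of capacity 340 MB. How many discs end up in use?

  60 → disc 1 (new)  [load 60/340]
  90 → disc 1  [load 150/340]
  50 → disc 1  [load 200/340]
  80 → disc 1  [load 280/340]
  220 → disc 2 (new)  [load 220/340]
  90 → disc 2  [load 310/340]
  90 → disc 3 (new)  [load 90/340]
  210 → disc 3  [load 300/340]
  180 → disc 4 (new)  [load 180/340]
4 discs opened.

4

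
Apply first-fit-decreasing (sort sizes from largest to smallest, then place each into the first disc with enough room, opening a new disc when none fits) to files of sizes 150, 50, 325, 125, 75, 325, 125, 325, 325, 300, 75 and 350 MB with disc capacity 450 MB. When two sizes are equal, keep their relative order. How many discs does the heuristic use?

6

Sorted descending: 350, 325, 325, 325, 325, 300, 150, 125, 125, 75, 75, 50.
  350 → disc 1 (new)  [load 350/450]
  325 → disc 2 (new)  [load 325/450]
  325 → disc 3 (new)  [load 325/450]
  325 → disc 4 (new)  [load 325/450]
  325 → disc 5 (new)  [load 325/450]
  300 → disc 6 (new)  [load 300/450]
  150 → disc 6  [load 450/450]
  125 → disc 2  [load 450/450]
  125 → disc 3  [load 450/450]
  75 → disc 1  [load 425/450]
  75 → disc 4  [load 400/450]
  50 → disc 4  [load 450/450]
6 discs opened.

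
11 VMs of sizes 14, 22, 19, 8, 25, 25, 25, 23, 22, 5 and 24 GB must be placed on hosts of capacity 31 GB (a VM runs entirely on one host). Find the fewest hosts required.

9

Total = 25 + 25 + 25 + 24 + 23 + 22 + 22 + 19 + 14 + 8 + 5 = 212 GB.
Lower bound: ⌈212/31⌉ = 7 hosts.
Also, 8 VMs each exceed 31/2 GB, and no two of those can share a host, so at least 8 hosts are needed.
A packing using 9 hosts:
  host 1: 25 + 5 = 30
  host 2: 25 = 25
  host 3: 25 = 25
  host 4: 24 = 24
  host 5: 23 + 8 = 31
  host 6: 22 = 22
  host 7: 22 = 22
  host 8: 19 = 19
  host 9: 14 = 14
No arrangement into 8 hosts stays within capacity, so 9 is optimal.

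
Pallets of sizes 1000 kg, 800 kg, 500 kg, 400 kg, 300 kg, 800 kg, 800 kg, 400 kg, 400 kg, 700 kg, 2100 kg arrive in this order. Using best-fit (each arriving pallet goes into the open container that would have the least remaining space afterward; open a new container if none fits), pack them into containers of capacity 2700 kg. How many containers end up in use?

4

  1000 → container 1 (new)  [load 1000/2700]
  800 → container 1  [load 1800/2700]
  500 → container 1  [load 2300/2700]
  400 → container 1  [load 2700/2700]
  300 → container 2 (new)  [load 300/2700]
  800 → container 2  [load 1100/2700]
  800 → container 2  [load 1900/2700]
  400 → container 2  [load 2300/2700]
  400 → container 2  [load 2700/2700]
  700 → container 3 (new)  [load 700/2700]
  2100 → container 4 (new)  [load 2100/2700]
4 containers opened.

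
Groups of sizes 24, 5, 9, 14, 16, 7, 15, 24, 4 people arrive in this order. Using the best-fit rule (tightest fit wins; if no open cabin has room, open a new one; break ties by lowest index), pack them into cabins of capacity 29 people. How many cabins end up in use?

5

  24 → cabin 1 (new)  [load 24/29]
  5 → cabin 1  [load 29/29]
  9 → cabin 2 (new)  [load 9/29]
  14 → cabin 2  [load 23/29]
  16 → cabin 3 (new)  [load 16/29]
  7 → cabin 3  [load 23/29]
  15 → cabin 4 (new)  [load 15/29]
  24 → cabin 5 (new)  [load 24/29]
  4 → cabin 5  [load 28/29]
5 cabins opened.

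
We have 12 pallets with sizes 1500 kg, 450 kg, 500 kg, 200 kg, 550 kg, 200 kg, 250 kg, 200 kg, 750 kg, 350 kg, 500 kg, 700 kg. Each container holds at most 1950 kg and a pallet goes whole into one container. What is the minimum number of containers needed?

4

Total = 1500 + 750 + 700 + 550 + 500 + 500 + 450 + 350 + 250 + 200 + 200 + 200 = 6150 kg.
Lower bound: ⌈6150/1950⌉ = 4 containers.
A packing using 4 containers:
  container 1: 1500 + 450 = 1950
  container 2: 750 + 700 + 500 = 1950
  container 3: 550 + 500 + 350 + 250 + 200 = 1850
  container 4: 200 + 200 = 400
This matches the lower bound, so 4 is optimal.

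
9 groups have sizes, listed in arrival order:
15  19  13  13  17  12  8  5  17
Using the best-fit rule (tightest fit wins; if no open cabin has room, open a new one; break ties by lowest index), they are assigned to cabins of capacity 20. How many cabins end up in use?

7

  15 → cabin 1 (new)  [load 15/20]
  19 → cabin 2 (new)  [load 19/20]
  13 → cabin 3 (new)  [load 13/20]
  13 → cabin 4 (new)  [load 13/20]
  17 → cabin 5 (new)  [load 17/20]
  12 → cabin 6 (new)  [load 12/20]
  8 → cabin 6  [load 20/20]
  5 → cabin 1  [load 20/20]
  17 → cabin 7 (new)  [load 17/20]
7 cabins opened.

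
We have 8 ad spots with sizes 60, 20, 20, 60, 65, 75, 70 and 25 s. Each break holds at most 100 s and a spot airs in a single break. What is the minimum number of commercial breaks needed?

Total = 75 + 70 + 65 + 60 + 60 + 25 + 20 + 20 = 395 s.
Lower bound: ⌈395/100⌉ = 4 commercial breaks.
Also, 5 ad spots each exceed 50 s, and no two of those can share a break, so at least 5 commercial breaks are needed.
A packing using 5 commercial breaks:
  break 1: 75 + 25 = 100
  break 2: 70 + 20 = 90
  break 3: 65 + 20 = 85
  break 4: 60 = 60
  break 5: 60 = 60
This matches the lower bound, so 5 is optimal.

5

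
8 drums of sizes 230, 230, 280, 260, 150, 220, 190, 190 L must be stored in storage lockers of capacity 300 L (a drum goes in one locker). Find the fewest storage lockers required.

8

Total = 280 + 260 + 230 + 230 + 220 + 190 + 190 + 150 = 1750 L.
Lower bound: ⌈1750/300⌉ = 6 storage lockers.
Also, 7 drums each exceed 150 L, and no two of those can share a locker, so at least 7 storage lockers are needed.
A packing using 8 storage lockers:
  locker 1: 280 = 280
  locker 2: 260 = 260
  locker 3: 230 = 230
  locker 4: 230 = 230
  locker 5: 220 = 220
  locker 6: 190 = 190
  locker 7: 190 = 190
  locker 8: 150 = 150
No arrangement into 7 storage lockers stays within capacity, so 8 is optimal.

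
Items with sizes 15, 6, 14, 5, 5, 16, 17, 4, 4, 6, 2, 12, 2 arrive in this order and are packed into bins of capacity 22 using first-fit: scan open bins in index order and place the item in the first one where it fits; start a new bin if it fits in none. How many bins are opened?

  15 → bin 1 (new)  [load 15/22]
  6 → bin 1  [load 21/22]
  14 → bin 2 (new)  [load 14/22]
  5 → bin 2  [load 19/22]
  5 → bin 3 (new)  [load 5/22]
  16 → bin 3  [load 21/22]
  17 → bin 4 (new)  [load 17/22]
  4 → bin 4  [load 21/22]
  4 → bin 5 (new)  [load 4/22]
  6 → bin 5  [load 10/22]
  2 → bin 2  [load 21/22]
  12 → bin 5  [load 22/22]
  2 → bin 6 (new)  [load 2/22]
6 bins opened.

6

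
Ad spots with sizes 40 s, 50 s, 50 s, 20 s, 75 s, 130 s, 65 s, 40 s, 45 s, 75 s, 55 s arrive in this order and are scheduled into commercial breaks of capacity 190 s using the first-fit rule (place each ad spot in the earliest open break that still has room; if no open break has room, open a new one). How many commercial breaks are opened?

  40 → break 1 (new)  [load 40/190]
  50 → break 1  [load 90/190]
  50 → break 1  [load 140/190]
  20 → break 1  [load 160/190]
  75 → break 2 (new)  [load 75/190]
  130 → break 3 (new)  [load 130/190]
  65 → break 2  [load 140/190]
  40 → break 2  [load 180/190]
  45 → break 3  [load 175/190]
  75 → break 4 (new)  [load 75/190]
  55 → break 4  [load 130/190]
4 commercial breaks opened.

4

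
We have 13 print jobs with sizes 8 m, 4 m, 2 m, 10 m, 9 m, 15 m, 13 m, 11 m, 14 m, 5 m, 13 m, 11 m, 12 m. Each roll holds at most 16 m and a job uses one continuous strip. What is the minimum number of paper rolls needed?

10

Total = 15 + 14 + 13 + 13 + 12 + 11 + 11 + 10 + 9 + 8 + 5 + 4 + 2 = 127 m.
Lower bound: ⌈127/16⌉ = 8 paper rolls.
Also, 9 print jobs each exceed 8 m, and no two of those can share a roll, so at least 9 paper rolls are needed.
A packing using 10 paper rolls:
  roll 1: 15 = 15
  roll 2: 14 + 2 = 16
  roll 3: 13 = 13
  roll 4: 13 = 13
  roll 5: 12 + 4 = 16
  roll 6: 11 + 5 = 16
  roll 7: 11 = 11
  roll 8: 10 = 10
  roll 9: 9 = 9
  roll 10: 8 = 8
No arrangement into 9 paper rolls stays within capacity, so 10 is optimal.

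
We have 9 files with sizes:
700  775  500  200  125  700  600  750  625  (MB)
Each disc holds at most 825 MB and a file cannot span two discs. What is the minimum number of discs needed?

7

Total = 775 + 750 + 700 + 700 + 625 + 600 + 500 + 200 + 125 = 4975 MB.
Lower bound: ⌈4975/825⌉ = 7 discs.
A packing using 7 discs:
  disc 1: 775 = 775
  disc 2: 750 = 750
  disc 3: 700 + 125 = 825
  disc 4: 700 = 700
  disc 5: 625 + 200 = 825
  disc 6: 600 = 600
  disc 7: 500 = 500
This matches the lower bound, so 7 is optimal.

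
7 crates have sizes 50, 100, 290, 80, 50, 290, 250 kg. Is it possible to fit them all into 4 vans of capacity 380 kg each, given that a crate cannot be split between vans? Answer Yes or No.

A valid assignment using 4 vans:
  van 1: 290 + 80 = 370
  van 2: 290 + 50 = 340
  van 3: 250 + 100 = 350
  van 4: 50 = 50
Every load is within 380 kg, so 4 vans suffice.

Yes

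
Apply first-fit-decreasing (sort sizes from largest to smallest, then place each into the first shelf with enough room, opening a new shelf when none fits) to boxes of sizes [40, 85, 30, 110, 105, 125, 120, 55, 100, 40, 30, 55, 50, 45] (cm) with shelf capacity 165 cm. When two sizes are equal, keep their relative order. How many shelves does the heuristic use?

7

Sorted descending: 125, 120, 110, 105, 100, 85, 55, 55, 50, 45, 40, 40, 30, 30.
  125 → shelf 1 (new)  [load 125/165]
  120 → shelf 2 (new)  [load 120/165]
  110 → shelf 3 (new)  [load 110/165]
  105 → shelf 4 (new)  [load 105/165]
  100 → shelf 5 (new)  [load 100/165]
  85 → shelf 6 (new)  [load 85/165]
  55 → shelf 3  [load 165/165]
  55 → shelf 4  [load 160/165]
  50 → shelf 5  [load 150/165]
  45 → shelf 2  [load 165/165]
  40 → shelf 1  [load 165/165]
  40 → shelf 6  [load 125/165]
  30 → shelf 6  [load 155/165]
  30 → shelf 7 (new)  [load 30/165]
7 shelves opened.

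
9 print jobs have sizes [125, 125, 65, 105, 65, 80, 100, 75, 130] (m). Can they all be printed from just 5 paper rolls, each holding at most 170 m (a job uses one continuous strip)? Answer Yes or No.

Total = 870 m; ⌈870/170⌉ = 6.
At least 6 paper rolls are required, but only 5 are allowed.

No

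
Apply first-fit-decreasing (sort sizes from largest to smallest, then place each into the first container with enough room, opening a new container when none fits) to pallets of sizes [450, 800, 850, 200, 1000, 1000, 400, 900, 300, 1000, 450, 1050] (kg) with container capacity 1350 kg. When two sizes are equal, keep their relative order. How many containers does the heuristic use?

Sorted descending: 1050, 1000, 1000, 1000, 900, 850, 800, 450, 450, 400, 300, 200.
  1050 → container 1 (new)  [load 1050/1350]
  1000 → container 2 (new)  [load 1000/1350]
  1000 → container 3 (new)  [load 1000/1350]
  1000 → container 4 (new)  [load 1000/1350]
  900 → container 5 (new)  [load 900/1350]
  850 → container 6 (new)  [load 850/1350]
  800 → container 7 (new)  [load 800/1350]
  450 → container 5  [load 1350/1350]
  450 → container 6  [load 1300/1350]
  400 → container 7  [load 1200/1350]
  300 → container 1  [load 1350/1350]
  200 → container 2  [load 1200/1350]
7 containers opened.

7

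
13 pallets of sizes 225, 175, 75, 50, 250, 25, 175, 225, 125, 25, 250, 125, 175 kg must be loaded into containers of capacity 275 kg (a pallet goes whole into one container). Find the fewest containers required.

8

Total = 250 + 250 + 225 + 225 + 175 + 175 + 175 + 125 + 125 + 75 + 50 + 25 + 25 = 1900 kg.
Lower bound: ⌈1900/275⌉ = 7 containers.
A packing using 8 containers:
  container 1: 250 + 25 = 275
  container 2: 250 + 25 = 275
  container 3: 225 + 50 = 275
  container 4: 225 = 225
  container 5: 175 + 75 = 250
  container 6: 175 = 175
  container 7: 175 = 175
  container 8: 125 + 125 = 250
No arrangement into 7 containers stays within capacity, so 8 is optimal.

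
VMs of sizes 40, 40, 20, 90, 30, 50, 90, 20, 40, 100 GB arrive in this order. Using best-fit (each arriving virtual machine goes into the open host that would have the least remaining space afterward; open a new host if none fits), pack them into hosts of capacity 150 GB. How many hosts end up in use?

4

  40 → host 1 (new)  [load 40/150]
  40 → host 1  [load 80/150]
  20 → host 1  [load 100/150]
  90 → host 2 (new)  [load 90/150]
  30 → host 1  [load 130/150]
  50 → host 2  [load 140/150]
  90 → host 3 (new)  [load 90/150]
  20 → host 1  [load 150/150]
  40 → host 3  [load 130/150]
  100 → host 4 (new)  [load 100/150]
4 hosts opened.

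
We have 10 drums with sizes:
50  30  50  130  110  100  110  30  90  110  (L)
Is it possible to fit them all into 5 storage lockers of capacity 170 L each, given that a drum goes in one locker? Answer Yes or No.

No

Total = 810 L; ⌈810/170⌉ = 5.
6 drums each exceed half the capacity and cannot share a locker, forcing at least 6 storage lockers.
At least 6 storage lockers are required, but only 5 are allowed.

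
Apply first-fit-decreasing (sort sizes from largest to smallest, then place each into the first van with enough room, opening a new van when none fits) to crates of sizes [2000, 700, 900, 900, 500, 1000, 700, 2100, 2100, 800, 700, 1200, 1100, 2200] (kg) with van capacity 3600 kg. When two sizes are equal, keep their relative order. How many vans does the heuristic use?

Sorted descending: 2200, 2100, 2100, 2000, 1200, 1100, 1000, 900, 900, 800, 700, 700, 700, 500.
  2200 → van 1 (new)  [load 2200/3600]
  2100 → van 2 (new)  [load 2100/3600]
  2100 → van 3 (new)  [load 2100/3600]
  2000 → van 4 (new)  [load 2000/3600]
  1200 → van 1  [load 3400/3600]
  1100 → van 2  [load 3200/3600]
  1000 → van 3  [load 3100/3600]
  900 → van 4  [load 2900/3600]
  900 → van 5 (new)  [load 900/3600]
  800 → van 5  [load 1700/3600]
  700 → van 4  [load 3600/3600]
  700 → van 5  [load 2400/3600]
  700 → van 5  [load 3100/3600]
  500 → van 3  [load 3600/3600]
5 vans opened.

5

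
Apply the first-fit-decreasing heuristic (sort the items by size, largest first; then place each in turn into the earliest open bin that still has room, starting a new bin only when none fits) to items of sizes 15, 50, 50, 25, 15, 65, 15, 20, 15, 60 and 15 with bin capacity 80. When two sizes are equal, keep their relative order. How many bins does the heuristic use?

5

Sorted descending: 65, 60, 50, 50, 25, 20, 15, 15, 15, 15, 15.
  65 → bin 1 (new)  [load 65/80]
  60 → bin 2 (new)  [load 60/80]
  50 → bin 3 (new)  [load 50/80]
  50 → bin 4 (new)  [load 50/80]
  25 → bin 3  [load 75/80]
  20 → bin 2  [load 80/80]
  15 → bin 1  [load 80/80]
  15 → bin 4  [load 65/80]
  15 → bin 4  [load 80/80]
  15 → bin 5 (new)  [load 15/80]
  15 → bin 5  [load 30/80]
5 bins opened.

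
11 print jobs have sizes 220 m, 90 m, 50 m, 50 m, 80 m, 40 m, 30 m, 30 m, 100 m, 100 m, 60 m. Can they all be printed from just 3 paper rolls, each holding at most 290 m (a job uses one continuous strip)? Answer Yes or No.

A valid assignment using 3 paper rolls:
  roll 1: 220 + 60 = 280
  roll 2: 100 + 100 + 90 = 290
  roll 3: 80 + 50 + 50 + 40 + 30 + 30 = 280
Every load is within 290 m, so 3 paper rolls suffice.

Yes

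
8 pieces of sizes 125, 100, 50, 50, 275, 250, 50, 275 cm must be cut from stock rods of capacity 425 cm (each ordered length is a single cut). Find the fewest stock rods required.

Total = 275 + 275 + 250 + 125 + 100 + 50 + 50 + 50 = 1175 cm.
Lower bound: ⌈1175/425⌉ = 3 stock rods.
A packing using 3 stock rods:
  stock rod 1: 275 + 125 = 400
  stock rod 2: 275 + 100 + 50 = 425
  stock rod 3: 250 + 50 + 50 = 350
This matches the lower bound, so 3 is optimal.

3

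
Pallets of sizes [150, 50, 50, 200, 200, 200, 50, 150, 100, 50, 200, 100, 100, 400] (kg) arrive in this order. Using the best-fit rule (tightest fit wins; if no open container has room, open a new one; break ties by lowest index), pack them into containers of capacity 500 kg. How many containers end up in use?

4

  150 → container 1 (new)  [load 150/500]
  50 → container 1  [load 200/500]
  50 → container 1  [load 250/500]
  200 → container 1  [load 450/500]
  200 → container 2 (new)  [load 200/500]
  200 → container 2  [load 400/500]
  50 → container 1  [load 500/500]
  150 → container 3 (new)  [load 150/500]
  100 → container 2  [load 500/500]
  50 → container 3  [load 200/500]
  200 → container 3  [load 400/500]
  100 → container 3  [load 500/500]
  100 → container 4 (new)  [load 100/500]
  400 → container 4  [load 500/500]
4 containers opened.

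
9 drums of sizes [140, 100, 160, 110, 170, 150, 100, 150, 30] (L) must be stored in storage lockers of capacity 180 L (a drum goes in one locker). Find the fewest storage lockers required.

8

Total = 170 + 160 + 150 + 150 + 140 + 110 + 100 + 100 + 30 = 1110 L.
Lower bound: ⌈1110/180⌉ = 7 storage lockers.
Also, 8 drums each exceed 90 L, and no two of those can share a locker, so at least 8 storage lockers are needed.
A packing using 8 storage lockers:
  locker 1: 170 = 170
  locker 2: 160 = 160
  locker 3: 150 + 30 = 180
  locker 4: 150 = 150
  locker 5: 140 = 140
  locker 6: 110 = 110
  locker 7: 100 = 100
  locker 8: 100 = 100
This matches the lower bound, so 8 is optimal.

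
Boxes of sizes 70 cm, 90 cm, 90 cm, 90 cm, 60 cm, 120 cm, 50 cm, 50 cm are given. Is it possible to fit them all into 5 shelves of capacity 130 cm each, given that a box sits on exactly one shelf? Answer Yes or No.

No

Total = 620 cm; ⌈620/130⌉ = 5.
The bound of 5 does not rule out 5, but exhaustive search shows no assignment into 5 shelves of capacity 130 cm exists — the minimum is 6.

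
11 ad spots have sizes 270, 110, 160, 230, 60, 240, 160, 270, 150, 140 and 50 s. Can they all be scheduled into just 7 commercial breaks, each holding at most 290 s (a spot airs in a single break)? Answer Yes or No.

Yes

A valid assignment using 7 commercial breaks:
  break 1: 270 = 270
  break 2: 270 = 270
  break 3: 240 + 50 = 290
  break 4: 230 + 60 = 290
  break 5: 160 + 110 = 270
  break 6: 160 = 160
  break 7: 150 + 140 = 290
Every load is within 290 s, so 7 commercial breaks suffice.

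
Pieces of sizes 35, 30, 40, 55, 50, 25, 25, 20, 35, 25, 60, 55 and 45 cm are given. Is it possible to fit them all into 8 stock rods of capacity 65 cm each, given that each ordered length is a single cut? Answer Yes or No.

No

Total = 500 cm; ⌈500/65⌉ = 8.
The bound of 8 does not rule out 8, but exhaustive search shows no assignment into 8 stock rods of capacity 65 cm exists — the minimum is 9.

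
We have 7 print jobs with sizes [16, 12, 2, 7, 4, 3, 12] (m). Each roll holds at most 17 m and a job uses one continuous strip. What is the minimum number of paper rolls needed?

4

Total = 16 + 12 + 12 + 7 + 4 + 3 + 2 = 56 m.
Lower bound: ⌈56/17⌉ = 4 paper rolls.
A packing using 4 paper rolls:
  roll 1: 16 = 16
  roll 2: 12 + 4 = 16
  roll 3: 12 + 3 + 2 = 17
  roll 4: 7 = 7
This matches the lower bound, so 4 is optimal.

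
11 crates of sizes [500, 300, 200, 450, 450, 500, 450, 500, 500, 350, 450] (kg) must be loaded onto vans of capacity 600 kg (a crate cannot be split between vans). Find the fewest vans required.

10

Total = 500 + 500 + 500 + 500 + 450 + 450 + 450 + 450 + 350 + 300 + 200 = 4650 kg.
Lower bound: ⌈4650/600⌉ = 8 vans.
Also, 9 crates each exceed 300 kg, and no two of those can share a van, so at least 9 vans are needed.
A packing using 10 vans:
  van 1: 500 = 500
  van 2: 500 = 500
  van 3: 500 = 500
  van 4: 500 = 500
  van 5: 450 = 450
  van 6: 450 = 450
  van 7: 450 = 450
  van 8: 450 = 450
  van 9: 350 + 200 = 550
  van 10: 300 = 300
No arrangement into 9 vans stays within capacity, so 10 is optimal.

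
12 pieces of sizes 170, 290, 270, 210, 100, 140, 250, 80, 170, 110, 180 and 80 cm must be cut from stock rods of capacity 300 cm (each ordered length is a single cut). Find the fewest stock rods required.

Total = 290 + 270 + 250 + 210 + 180 + 170 + 170 + 140 + 110 + 100 + 80 + 80 = 2050 cm.
Lower bound: ⌈2050/300⌉ = 7 stock rods.
A packing using 8 stock rods:
  stock rod 1: 290 = 290
  stock rod 2: 270 = 270
  stock rod 3: 250 = 250
  stock rod 4: 210 + 80 = 290
  stock rod 5: 180 + 110 = 290
  stock rod 6: 170 + 100 = 270
  stock rod 7: 170 + 80 = 250
  stock rod 8: 140 = 140
No arrangement into 7 stock rods stays within capacity, so 8 is optimal.

8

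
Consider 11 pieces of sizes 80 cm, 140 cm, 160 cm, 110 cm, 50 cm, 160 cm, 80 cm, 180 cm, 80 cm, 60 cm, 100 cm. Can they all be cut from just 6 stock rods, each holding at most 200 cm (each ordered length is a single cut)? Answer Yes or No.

No

Total = 1200 cm; ⌈1200/200⌉ = 6.
The bound of 6 does not rule out 6, but exhaustive search shows no assignment into 6 stock rods of capacity 200 cm exists — the minimum is 7.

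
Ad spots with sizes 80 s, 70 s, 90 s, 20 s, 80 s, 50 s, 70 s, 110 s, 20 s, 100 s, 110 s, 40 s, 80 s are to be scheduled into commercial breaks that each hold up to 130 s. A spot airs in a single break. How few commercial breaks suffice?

9

Total = 110 + 110 + 100 + 90 + 80 + 80 + 80 + 70 + 70 + 50 + 40 + 20 + 20 = 920 s.
Lower bound: ⌈920/130⌉ = 8 commercial breaks.
Also, 9 ad spots each exceed 65 s, and no two of those can share a break, so at least 9 commercial breaks are needed.
A packing using 9 commercial breaks:
  break 1: 110 + 20 = 130
  break 2: 110 + 20 = 130
  break 3: 100 = 100
  break 4: 90 + 40 = 130
  break 5: 80 + 50 = 130
  break 6: 80 = 80
  break 7: 80 = 80
  break 8: 70 = 70
  break 9: 70 = 70
This matches the lower bound, so 9 is optimal.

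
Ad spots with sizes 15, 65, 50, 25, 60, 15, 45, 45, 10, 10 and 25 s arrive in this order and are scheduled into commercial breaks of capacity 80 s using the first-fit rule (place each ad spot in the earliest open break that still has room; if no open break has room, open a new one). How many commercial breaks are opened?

  15 → break 1 (new)  [load 15/80]
  65 → break 1  [load 80/80]
  50 → break 2 (new)  [load 50/80]
  25 → break 2  [load 75/80]
  60 → break 3 (new)  [load 60/80]
  15 → break 3  [load 75/80]
  45 → break 4 (new)  [load 45/80]
  45 → break 5 (new)  [load 45/80]
  10 → break 4  [load 55/80]
  10 → break 4  [load 65/80]
  25 → break 5  [load 70/80]
5 commercial breaks opened.

5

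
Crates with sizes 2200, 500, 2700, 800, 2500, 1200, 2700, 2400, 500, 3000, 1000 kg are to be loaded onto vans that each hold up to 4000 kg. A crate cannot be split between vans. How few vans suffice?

6

Total = 3000 + 2700 + 2700 + 2500 + 2400 + 2200 + 1200 + 1000 + 800 + 500 + 500 = 19500 kg.
Lower bound: ⌈19500/4000⌉ = 5 vans.
Also, 6 crates each exceed 2000 kg, and no two of those can share a van, so at least 6 vans are needed.
A packing using 6 vans:
  van 1: 3000 + 1000 = 4000
  van 2: 2700 + 1200 = 3900
  van 3: 2700 + 800 + 500 = 4000
  van 4: 2500 + 500 = 3000
  van 5: 2400 = 2400
  van 6: 2200 = 2200
This matches the lower bound, so 6 is optimal.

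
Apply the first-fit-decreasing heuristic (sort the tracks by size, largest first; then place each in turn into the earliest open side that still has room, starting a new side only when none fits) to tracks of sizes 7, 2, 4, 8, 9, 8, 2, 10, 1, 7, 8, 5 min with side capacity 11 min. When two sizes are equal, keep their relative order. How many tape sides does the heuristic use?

Sorted descending: 10, 9, 8, 8, 8, 7, 7, 5, 4, 2, 2, 1.
  10 → side 1 (new)  [load 10/11]
  9 → side 2 (new)  [load 9/11]
  8 → side 3 (new)  [load 8/11]
  8 → side 4 (new)  [load 8/11]
  8 → side 5 (new)  [load 8/11]
  7 → side 6 (new)  [load 7/11]
  7 → side 7 (new)  [load 7/11]
  5 → side 8 (new)  [load 5/11]
  4 → side 6  [load 11/11]
  2 → side 2  [load 11/11]
  2 → side 3  [load 10/11]
  1 → side 1  [load 11/11]
8 tape sides opened.

8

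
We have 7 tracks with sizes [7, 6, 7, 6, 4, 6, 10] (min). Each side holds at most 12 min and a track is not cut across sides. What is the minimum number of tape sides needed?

5

Total = 10 + 7 + 7 + 6 + 6 + 6 + 4 = 46 min.
Lower bound: ⌈46/12⌉ = 4 tape sides.
A packing using 5 tape sides:
  side 1: 10 = 10
  side 2: 7 + 4 = 11
  side 3: 7 = 7
  side 4: 6 + 6 = 12
  side 5: 6 = 6
No arrangement into 4 tape sides stays within capacity, so 5 is optimal.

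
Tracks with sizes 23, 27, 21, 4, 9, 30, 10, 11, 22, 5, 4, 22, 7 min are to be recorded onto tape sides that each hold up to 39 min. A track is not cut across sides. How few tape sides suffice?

6

Total = 30 + 27 + 23 + 22 + 22 + 21 + 11 + 10 + 9 + 7 + 5 + 4 + 4 = 195 min.
Lower bound: ⌈195/39⌉ = 5 tape sides.
Also, 6 tracks each exceed 39/2 min, and no two of those can share a side, so at least 6 tape sides are needed.
A packing using 6 tape sides:
  side 1: 30 + 9 = 39
  side 2: 27 + 11 = 38
  side 3: 23 + 10 + 5 = 38
  side 4: 22 + 7 + 4 + 4 = 37
  side 5: 22 = 22
  side 6: 21 = 21
This matches the lower bound, so 6 is optimal.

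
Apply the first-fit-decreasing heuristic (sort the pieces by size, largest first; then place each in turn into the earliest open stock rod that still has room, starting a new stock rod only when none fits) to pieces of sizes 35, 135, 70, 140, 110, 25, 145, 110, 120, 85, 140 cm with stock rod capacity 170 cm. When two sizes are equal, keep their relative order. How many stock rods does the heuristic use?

8

Sorted descending: 145, 140, 140, 135, 120, 110, 110, 85, 70, 35, 25.
  145 → stock rod 1 (new)  [load 145/170]
  140 → stock rod 2 (new)  [load 140/170]
  140 → stock rod 3 (new)  [load 140/170]
  135 → stock rod 4 (new)  [load 135/170]
  120 → stock rod 5 (new)  [load 120/170]
  110 → stock rod 6 (new)  [load 110/170]
  110 → stock rod 7 (new)  [load 110/170]
  85 → stock rod 8 (new)  [load 85/170]
  70 → stock rod 8  [load 155/170]
  35 → stock rod 4  [load 170/170]
  25 → stock rod 1  [load 170/170]
8 stock rods opened.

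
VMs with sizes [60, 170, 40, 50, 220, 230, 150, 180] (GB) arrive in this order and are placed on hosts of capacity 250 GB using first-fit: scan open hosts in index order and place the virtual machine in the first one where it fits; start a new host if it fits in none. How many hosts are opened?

  60 → host 1 (new)  [load 60/250]
  170 → host 1  [load 230/250]
  40 → host 2 (new)  [load 40/250]
  50 → host 2  [load 90/250]
  220 → host 3 (new)  [load 220/250]
  230 → host 4 (new)  [load 230/250]
  150 → host 2  [load 240/250]
  180 → host 5 (new)  [load 180/250]
5 hosts opened.

5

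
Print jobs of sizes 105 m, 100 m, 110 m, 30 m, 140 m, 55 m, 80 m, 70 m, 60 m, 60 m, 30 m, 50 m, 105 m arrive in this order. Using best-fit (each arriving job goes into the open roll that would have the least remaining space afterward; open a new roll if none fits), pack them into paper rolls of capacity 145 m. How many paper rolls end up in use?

  105 → roll 1 (new)  [load 105/145]
  100 → roll 2 (new)  [load 100/145]
  110 → roll 3 (new)  [load 110/145]
  30 → roll 3  [load 140/145]
  140 → roll 4 (new)  [load 140/145]
  55 → roll 5 (new)  [load 55/145]
  80 → roll 5  [load 135/145]
  70 → roll 6 (new)  [load 70/145]
  60 → roll 6  [load 130/145]
  60 → roll 7 (new)  [load 60/145]
  30 → roll 1  [load 135/145]
  50 → roll 7  [load 110/145]
  105 → roll 8 (new)  [load 105/145]
8 paper rolls opened.

8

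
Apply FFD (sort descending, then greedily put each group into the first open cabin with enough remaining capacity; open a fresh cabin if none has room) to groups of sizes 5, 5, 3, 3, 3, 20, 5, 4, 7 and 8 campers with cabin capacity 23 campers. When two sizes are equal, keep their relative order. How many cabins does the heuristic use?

Sorted descending: 20, 8, 7, 5, 5, 5, 4, 3, 3, 3.
  20 → cabin 1 (new)  [load 20/23]
  8 → cabin 2 (new)  [load 8/23]
  7 → cabin 2  [load 15/23]
  5 → cabin 2  [load 20/23]
  5 → cabin 3 (new)  [load 5/23]
  5 → cabin 3  [load 10/23]
  4 → cabin 3  [load 14/23]
  3 → cabin 1  [load 23/23]
  3 → cabin 2  [load 23/23]
  3 → cabin 3  [load 17/23]
3 cabins opened.

3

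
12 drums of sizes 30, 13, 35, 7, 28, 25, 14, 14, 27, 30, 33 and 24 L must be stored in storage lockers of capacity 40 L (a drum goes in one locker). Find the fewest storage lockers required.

Total = 35 + 33 + 30 + 30 + 28 + 27 + 25 + 24 + 14 + 14 + 13 + 7 = 280 L.
Lower bound: ⌈280/40⌉ = 7 storage lockers.
Also, 8 drums each exceed 20 L, and no two of those can share a locker, so at least 8 storage lockers are needed.
A packing using 8 storage lockers:
  locker 1: 35 = 35
  locker 2: 33 + 7 = 40
  locker 3: 30 = 30
  locker 4: 30 = 30
  locker 5: 28 = 28
  locker 6: 27 + 13 = 40
  locker 7: 25 + 14 = 39
  locker 8: 24 + 14 = 38
This matches the lower bound, so 8 is optimal.

8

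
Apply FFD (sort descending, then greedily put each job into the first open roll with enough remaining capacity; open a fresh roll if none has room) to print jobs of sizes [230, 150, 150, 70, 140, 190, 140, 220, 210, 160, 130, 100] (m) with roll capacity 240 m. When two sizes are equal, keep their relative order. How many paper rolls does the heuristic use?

10

Sorted descending: 230, 220, 210, 190, 160, 150, 150, 140, 140, 130, 100, 70.
  230 → roll 1 (new)  [load 230/240]
  220 → roll 2 (new)  [load 220/240]
  210 → roll 3 (new)  [load 210/240]
  190 → roll 4 (new)  [load 190/240]
  160 → roll 5 (new)  [load 160/240]
  150 → roll 6 (new)  [load 150/240]
  150 → roll 7 (new)  [load 150/240]
  140 → roll 8 (new)  [load 140/240]
  140 → roll 9 (new)  [load 140/240]
  130 → roll 10 (new)  [load 130/240]
  100 → roll 8  [load 240/240]
  70 → roll 5  [load 230/240]
10 paper rolls opened.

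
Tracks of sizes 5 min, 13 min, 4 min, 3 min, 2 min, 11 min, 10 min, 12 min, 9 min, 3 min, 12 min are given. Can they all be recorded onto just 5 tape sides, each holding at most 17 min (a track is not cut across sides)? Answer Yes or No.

No

Total = 84 min; ⌈84/17⌉ = 5.
6 tracks each exceed half the capacity and cannot share a side, forcing at least 6 tape sides.
At least 6 tape sides are required, but only 5 are allowed.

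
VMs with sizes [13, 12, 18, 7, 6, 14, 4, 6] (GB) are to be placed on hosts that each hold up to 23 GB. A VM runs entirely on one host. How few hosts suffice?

4

Total = 18 + 14 + 13 + 12 + 7 + 6 + 6 + 4 = 80 GB.
Lower bound: ⌈80/23⌉ = 4 hosts.
A packing using 4 hosts:
  host 1: 18 + 4 = 22
  host 2: 14 + 7 = 21
  host 3: 13 + 6 = 19
  host 4: 12 + 6 = 18
This matches the lower bound, so 4 is optimal.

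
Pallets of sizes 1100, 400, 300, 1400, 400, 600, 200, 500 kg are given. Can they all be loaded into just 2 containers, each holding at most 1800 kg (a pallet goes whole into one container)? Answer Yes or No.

Total = 4900 kg; ⌈4900/1800⌉ = 3.
At least 3 containers are required, but only 2 are allowed.

No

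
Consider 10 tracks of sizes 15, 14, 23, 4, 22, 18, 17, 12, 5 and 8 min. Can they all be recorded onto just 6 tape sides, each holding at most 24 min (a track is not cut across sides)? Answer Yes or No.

Total = 138 min; ⌈138/24⌉ = 6.
The bound of 6 does not rule out 6, but exhaustive search shows no assignment into 6 tape sides of capacity 24 min exists — the minimum is 7.

No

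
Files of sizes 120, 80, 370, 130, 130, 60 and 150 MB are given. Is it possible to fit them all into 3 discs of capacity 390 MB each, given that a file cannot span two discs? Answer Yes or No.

A valid assignment using 3 discs:
  disc 1: 370 = 370
  disc 2: 150 + 130 + 80 = 360
  disc 3: 130 + 120 + 60 = 310
Every load is within 390 MB, so 3 discs suffice.

Yes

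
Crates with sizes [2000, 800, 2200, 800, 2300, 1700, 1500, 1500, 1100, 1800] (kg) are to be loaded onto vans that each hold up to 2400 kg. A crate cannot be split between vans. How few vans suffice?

Total = 2300 + 2200 + 2000 + 1800 + 1700 + 1500 + 1500 + 1100 + 800 + 800 = 15700 kg.
Lower bound: ⌈15700/2400⌉ = 7 vans.
A packing using 8 vans:
  van 1: 2300 = 2300
  van 2: 2200 = 2200
  van 3: 2000 = 2000
  van 4: 1800 = 1800
  van 5: 1700 = 1700
  van 6: 1500 + 800 = 2300
  van 7: 1500 + 800 = 2300
  van 8: 1100 = 1100
No arrangement into 7 vans stays within capacity, so 8 is optimal.

8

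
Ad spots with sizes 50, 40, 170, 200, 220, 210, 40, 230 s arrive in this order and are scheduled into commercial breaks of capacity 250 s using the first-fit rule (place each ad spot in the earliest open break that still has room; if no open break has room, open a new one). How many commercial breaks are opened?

6

  50 → break 1 (new)  [load 50/250]
  40 → break 1  [load 90/250]
  170 → break 2 (new)  [load 170/250]
  200 → break 3 (new)  [load 200/250]
  220 → break 4 (new)  [load 220/250]
  210 → break 5 (new)  [load 210/250]
  40 → break 1  [load 130/250]
  230 → break 6 (new)  [load 230/250]
6 commercial breaks opened.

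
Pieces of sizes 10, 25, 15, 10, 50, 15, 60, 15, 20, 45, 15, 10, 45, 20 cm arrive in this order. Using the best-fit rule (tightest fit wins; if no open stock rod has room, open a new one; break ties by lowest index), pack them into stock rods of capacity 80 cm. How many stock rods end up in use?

  10 → stock rod 1 (new)  [load 10/80]
  25 → stock rod 1  [load 35/80]
  15 → stock rod 1  [load 50/80]
  10 → stock rod 1  [load 60/80]
  50 → stock rod 2 (new)  [load 50/80]
  15 → stock rod 1  [load 75/80]
  60 → stock rod 3 (new)  [load 60/80]
  15 → stock rod 3  [load 75/80]
  20 → stock rod 2  [load 70/80]
  45 → stock rod 4 (new)  [load 45/80]
  15 → stock rod 4  [load 60/80]
  10 → stock rod 2  [load 80/80]
  45 → stock rod 5 (new)  [load 45/80]
  20 → stock rod 4  [load 80/80]
5 stock rods opened.

5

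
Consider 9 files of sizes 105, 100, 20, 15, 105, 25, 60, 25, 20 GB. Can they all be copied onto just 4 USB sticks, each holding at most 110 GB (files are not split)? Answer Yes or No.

No

Total = 475 GB; ⌈475/110⌉ = 5.
At least 5 USB sticks are required, but only 4 are allowed.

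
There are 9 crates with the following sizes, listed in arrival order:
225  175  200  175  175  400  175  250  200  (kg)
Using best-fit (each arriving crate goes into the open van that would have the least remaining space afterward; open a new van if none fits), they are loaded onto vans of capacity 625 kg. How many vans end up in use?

4

  225 → van 1 (new)  [load 225/625]
  175 → van 1  [load 400/625]
  200 → van 1  [load 600/625]
  175 → van 2 (new)  [load 175/625]
  175 → van 2  [load 350/625]
  400 → van 3 (new)  [load 400/625]
  175 → van 3  [load 575/625]
  250 → van 2  [load 600/625]
  200 → van 4 (new)  [load 200/625]
4 vans opened.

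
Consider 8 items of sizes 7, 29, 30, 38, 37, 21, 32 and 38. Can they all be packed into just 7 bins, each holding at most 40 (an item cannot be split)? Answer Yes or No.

Yes

A valid assignment using 7 bins:
  bin 1: 38 = 38
  bin 2: 38 = 38
  bin 3: 37 = 37
  bin 4: 32 + 7 = 39
  bin 5: 30 = 30
  bin 6: 29 = 29
  bin 7: 21 = 21
Every load is within 40, so 7 bins suffice.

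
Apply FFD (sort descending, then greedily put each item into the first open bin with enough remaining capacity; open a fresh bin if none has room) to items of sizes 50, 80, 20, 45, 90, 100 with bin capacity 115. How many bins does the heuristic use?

4

Sorted descending: 100, 90, 80, 50, 45, 20.
  100 → bin 1 (new)  [load 100/115]
  90 → bin 2 (new)  [load 90/115]
  80 → bin 3 (new)  [load 80/115]
  50 → bin 4 (new)  [load 50/115]
  45 → bin 4  [load 95/115]
  20 → bin 2  [load 110/115]
4 bins opened.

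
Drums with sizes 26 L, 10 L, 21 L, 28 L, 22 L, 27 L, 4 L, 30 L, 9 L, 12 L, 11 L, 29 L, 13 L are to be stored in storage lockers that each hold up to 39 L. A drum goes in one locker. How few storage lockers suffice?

7

Total = 30 + 29 + 28 + 27 + 26 + 22 + 21 + 13 + 12 + 11 + 10 + 9 + 4 = 242 L.
Lower bound: ⌈242/39⌉ = 7 storage lockers.
A packing using 7 storage lockers:
  locker 1: 30 + 9 = 39
  locker 2: 29 + 10 = 39
  locker 3: 28 + 11 = 39
  locker 4: 27 + 12 = 39
  locker 5: 26 + 13 = 39
  locker 6: 22 + 4 = 26
  locker 7: 21 = 21
This matches the lower bound, so 7 is optimal.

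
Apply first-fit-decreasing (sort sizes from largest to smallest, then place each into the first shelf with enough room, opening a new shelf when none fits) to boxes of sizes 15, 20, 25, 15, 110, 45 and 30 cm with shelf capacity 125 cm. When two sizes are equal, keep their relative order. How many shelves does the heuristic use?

3

Sorted descending: 110, 45, 30, 25, 20, 15, 15.
  110 → shelf 1 (new)  [load 110/125]
  45 → shelf 2 (new)  [load 45/125]
  30 → shelf 2  [load 75/125]
  25 → shelf 2  [load 100/125]
  20 → shelf 2  [load 120/125]
  15 → shelf 1  [load 125/125]
  15 → shelf 3 (new)  [load 15/125]
3 shelves opened.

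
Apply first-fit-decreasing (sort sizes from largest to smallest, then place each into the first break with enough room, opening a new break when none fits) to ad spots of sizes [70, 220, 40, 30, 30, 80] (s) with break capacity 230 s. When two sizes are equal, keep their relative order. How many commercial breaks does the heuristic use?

Sorted descending: 220, 80, 70, 40, 30, 30.
  220 → break 1 (new)  [load 220/230]
  80 → break 2 (new)  [load 80/230]
  70 → break 2  [load 150/230]
  40 → break 2  [load 190/230]
  30 → break 2  [load 220/230]
  30 → break 3 (new)  [load 30/230]
3 commercial breaks opened.

3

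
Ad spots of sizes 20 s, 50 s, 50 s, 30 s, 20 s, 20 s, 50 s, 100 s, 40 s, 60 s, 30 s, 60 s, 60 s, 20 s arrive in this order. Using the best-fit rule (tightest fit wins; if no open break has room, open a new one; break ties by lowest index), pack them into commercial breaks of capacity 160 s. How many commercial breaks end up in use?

  20 → break 1 (new)  [load 20/160]
  50 → break 1  [load 70/160]
  50 → break 1  [load 120/160]
  30 → break 1  [load 150/160]
  20 → break 2 (new)  [load 20/160]
  20 → break 2  [load 40/160]
  50 → break 2  [load 90/160]
  100 → break 3 (new)  [load 100/160]
  40 → break 3  [load 140/160]
  60 → break 2  [load 150/160]
  30 → break 4 (new)  [load 30/160]
  60 → break 4  [load 90/160]
  60 → break 4  [load 150/160]
  20 → break 3  [load 160/160]
4 commercial breaks opened.

4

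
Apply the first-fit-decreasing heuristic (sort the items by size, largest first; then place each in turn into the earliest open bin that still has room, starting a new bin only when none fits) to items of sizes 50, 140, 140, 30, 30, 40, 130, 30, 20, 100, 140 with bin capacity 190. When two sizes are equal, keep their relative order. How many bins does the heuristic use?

5

Sorted descending: 140, 140, 140, 130, 100, 50, 40, 30, 30, 30, 20.
  140 → bin 1 (new)  [load 140/190]
  140 → bin 2 (new)  [load 140/190]
  140 → bin 3 (new)  [load 140/190]
  130 → bin 4 (new)  [load 130/190]
  100 → bin 5 (new)  [load 100/190]
  50 → bin 1  [load 190/190]
  40 → bin 2  [load 180/190]
  30 → bin 3  [load 170/190]
  30 → bin 4  [load 160/190]
  30 → bin 4  [load 190/190]
  20 → bin 3  [load 190/190]
5 bins opened.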